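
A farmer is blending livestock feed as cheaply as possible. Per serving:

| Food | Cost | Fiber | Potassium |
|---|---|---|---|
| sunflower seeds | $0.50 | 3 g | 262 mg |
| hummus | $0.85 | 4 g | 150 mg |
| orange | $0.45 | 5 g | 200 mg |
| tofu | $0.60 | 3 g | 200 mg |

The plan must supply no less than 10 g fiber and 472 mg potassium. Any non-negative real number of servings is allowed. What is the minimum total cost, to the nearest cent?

A basic optimal solution has at most two foods positive. Try each food alone and each pair with both targets met exactly.
sunflower seeds only: max(10/3, 472/262) = 3.333 servings → $1.67.
hummus only: max(10/4, 472/150) = 3.147 servings → $2.67.
orange only: max(10/5, 472/200) = 2.36 servings → $1.06.
tofu only: max(10/3, 472/200) = 3.333 servings → $2.00.
sunflower seeds + hummus with both tight: 0.6488 servings and 2.013 servings → $2.04.
sunflower seeds + orange with both tight: 0.507 servings and 1.696 servings → $1.02.
sunflower seeds + tofu: the both-tight solution has a negative serving — not a feasible corner.
hummus + orange with both targets exact would need a negative amount; discard.
hummus + tofu with both tight: 1.669 servings and 1.109 servings → $2.08.
orange + tofu with both tight: 1.46 servings and 0.9 servings → $1.20.
The minimum over all feasible corners is $1.02.

$1.02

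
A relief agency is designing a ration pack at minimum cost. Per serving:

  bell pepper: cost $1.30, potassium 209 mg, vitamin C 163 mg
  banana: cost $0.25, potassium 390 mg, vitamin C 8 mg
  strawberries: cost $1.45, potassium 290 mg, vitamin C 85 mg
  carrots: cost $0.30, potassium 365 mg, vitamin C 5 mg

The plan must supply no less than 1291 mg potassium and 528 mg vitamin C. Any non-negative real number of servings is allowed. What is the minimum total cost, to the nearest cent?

$4.51

Two binding constraints pin down two serving amounts, so the optimal mix uses at most two foods. The candidates are each food alone (scaled to the tighter of potassium/vitamin C) and each pair with both constraints tight.
bell pepper only: max(1291/209, 528/163) = 6.177 servings → $8.03.
banana only: max(1291/390, 528/8) = 66 servings → $16.50.
strawberries only: max(1291/290, 528/85) = 6.212 servings → $9.01.
carrots only: max(1291/365, 528/5) = 105.6 servings → $31.68.
bell pepper + banana with both tight: 3.16 servings and 1.617 servings → $4.51.
bell pepper + strawberries with both tight: 1.47 servings and 3.392 servings → $6.83.
bell pepper + carrots with both tight: 3.187 servings and 1.712 servings → $4.66.
banana + strawberries: the both-tight solution has a negative serving — not a feasible corner.
banana + carrots: intersection lies outside the first quadrant.
strawberries + carrots: intersection lies outside the first quadrant.
Cheapest feasible corner: $4.51.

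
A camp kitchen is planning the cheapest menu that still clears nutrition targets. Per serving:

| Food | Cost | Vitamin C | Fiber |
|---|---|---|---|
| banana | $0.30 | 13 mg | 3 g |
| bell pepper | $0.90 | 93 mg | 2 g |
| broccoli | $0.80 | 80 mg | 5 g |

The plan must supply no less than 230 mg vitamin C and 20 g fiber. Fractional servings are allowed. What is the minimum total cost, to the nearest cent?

At the optimum either one food covers both requirements or two foods hit both targets exactly; no other combination can be cheaper.
banana only: max(230/13, 20/3) = 17.69 servings → $5.31.
bell pepper only: max(230/93, 20/2) = 10 servings → $9.00.
broccoli only: max(230/80, 20/5) = 4 servings → $3.20.
banana + bell pepper with both tight: 5.534 servings and 1.7 servings → $3.19.
banana + broccoli with both tight: 2.571 servings and 2.457 servings → $2.74.
bell pepper + broccoli: intersection lies outside the first quadrant.
The minimum over all feasible corners is $2.74.

$2.74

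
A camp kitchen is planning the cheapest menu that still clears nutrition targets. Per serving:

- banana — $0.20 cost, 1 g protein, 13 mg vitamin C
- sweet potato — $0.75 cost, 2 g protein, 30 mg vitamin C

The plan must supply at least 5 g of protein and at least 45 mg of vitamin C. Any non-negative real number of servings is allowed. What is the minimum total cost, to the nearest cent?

At the optimum either one food covers both requirements or two foods hit both targets exactly; no other combination can be cheaper.
banana only: max(5/1, 45/13) = 5 servings → $1.00.
sweet potato only: max(5/2, 45/30) = 2.5 servings → $1.88.
banana + sweet potato: the both-tight solution has a negative serving — not a feasible corner.
Cheapest feasible corner: $1.00.

$1.00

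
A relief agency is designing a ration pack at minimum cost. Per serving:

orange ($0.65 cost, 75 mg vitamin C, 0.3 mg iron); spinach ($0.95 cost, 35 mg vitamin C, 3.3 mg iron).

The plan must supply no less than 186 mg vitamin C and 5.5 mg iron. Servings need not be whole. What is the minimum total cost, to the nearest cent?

For a min-cost LP with two ≥-constraints, a basic feasible solution has at most two positive variables.
orange only: max(186/75, 5.5/0.3) = 18.33 servings → $11.92.
spinach only: max(186/35, 5.5/3.3) = 5.314 servings → $5.05.
orange + spinach with both tight: 1.778 servings and 1.505 servings → $2.59.
The minimum over all feasible corners is $2.59.

$2.59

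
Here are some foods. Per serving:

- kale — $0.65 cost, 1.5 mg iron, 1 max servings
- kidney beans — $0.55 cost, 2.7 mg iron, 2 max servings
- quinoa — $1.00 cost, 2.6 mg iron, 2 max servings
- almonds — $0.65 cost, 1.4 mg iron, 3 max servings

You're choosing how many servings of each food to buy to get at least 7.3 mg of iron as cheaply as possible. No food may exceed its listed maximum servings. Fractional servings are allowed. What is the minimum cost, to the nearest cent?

$1.83

Cost per mg of iron: kidney beans $0.2037, quinoa $0.3846, kale $0.4333, almonds $0.4643.
Take 2 servings of kidney beans: +5.4 mg iron for $1.10 (total $1.10, still need 1.9 mg).
Take 0.7308 servings of quinoa: +1.9 mg iron for $0.73 (total $1.83, still need 0.0 mg).
Filling from the cheapest source first is optimal under one linear minimum: $1.83.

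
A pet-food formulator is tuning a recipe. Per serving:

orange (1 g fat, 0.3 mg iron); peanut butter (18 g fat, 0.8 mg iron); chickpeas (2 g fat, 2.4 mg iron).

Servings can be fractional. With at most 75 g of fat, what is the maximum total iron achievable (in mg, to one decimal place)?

90.0 mg

Iron per g fat: chickpeas 1.2, orange 0.3, peanut butter 0.04444.
With no serving limits, spend the whole fat allowance on chickpeas: 75 g / 2 g × 2.4 mg = 90.0 mg.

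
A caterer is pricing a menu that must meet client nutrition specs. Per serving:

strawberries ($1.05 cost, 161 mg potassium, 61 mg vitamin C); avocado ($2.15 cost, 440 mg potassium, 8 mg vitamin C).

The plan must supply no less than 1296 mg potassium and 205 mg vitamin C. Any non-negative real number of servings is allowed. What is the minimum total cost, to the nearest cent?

$7.16

For a min-cost LP with two ≥-constraints, a basic feasible solution has at most two positive variables.
strawberries only: max(1296/161, 205/61) = 8.05 servings → $8.45.
avocado only: max(1296/440, 205/8) = 25.62 servings → $55.09.
strawberries + avocado with both tight: 3.124 servings and 1.802 servings → $7.16.
The minimum over all feasible corners is $7.16.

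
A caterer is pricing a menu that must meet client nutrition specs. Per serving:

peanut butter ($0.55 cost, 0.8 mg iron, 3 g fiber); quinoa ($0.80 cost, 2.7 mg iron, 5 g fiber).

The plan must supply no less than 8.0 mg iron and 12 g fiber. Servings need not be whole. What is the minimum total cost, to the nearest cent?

peanut butter only: max(8.0/0.8, 12/3) = 10 servings → $5.50.
quinoa only: max(8.0/2.7, 12/5) = 2.963 servings → $2.37.
peanut butter + quinoa: the both-tight solution has a negative serving — not a feasible corner.
Cheapest feasible corner: $2.37.

$2.37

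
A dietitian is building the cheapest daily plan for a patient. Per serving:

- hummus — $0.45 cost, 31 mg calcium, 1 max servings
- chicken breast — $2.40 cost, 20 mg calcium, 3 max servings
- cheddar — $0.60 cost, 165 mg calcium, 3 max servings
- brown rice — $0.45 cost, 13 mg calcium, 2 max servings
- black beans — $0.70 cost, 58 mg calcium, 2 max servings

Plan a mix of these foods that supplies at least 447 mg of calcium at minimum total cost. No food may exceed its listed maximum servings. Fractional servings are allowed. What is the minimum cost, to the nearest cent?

Cost per mg of calcium: cheddar $0.0036, black beans $0.0121, hummus $0.0145, brown rice $0.0346, chicken breast $0.1200.
Take 2.709 servings of cheddar: +447.0 mg calcium for $1.63 (total $1.63, still need 0.0 mg).
Greedy by cheapest-per-mg is optimal for a single linear constraint, so the minimum cost is $1.63.

$1.63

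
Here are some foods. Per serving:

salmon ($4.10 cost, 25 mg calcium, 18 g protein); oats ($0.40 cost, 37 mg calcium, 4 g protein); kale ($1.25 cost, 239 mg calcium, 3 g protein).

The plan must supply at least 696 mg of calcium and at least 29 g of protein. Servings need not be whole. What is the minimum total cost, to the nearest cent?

salmon only: max(696/25, 29/18) = 27.84 servings → $114.14.
oats only: max(696/37, 29/4) = 18.81 servings → $7.52.
kale only: max(696/239, 29/3) = 9.667 servings → $12.08.
salmon + oats with both targets exact would need a negative amount; discard.
salmon + kale with both tight: 1.146 servings and 2.792 servings → $8.19.
oats + kale with both tight: 5.731 servings and 2.025 servings → $4.82.
Cheapest feasible corner: $4.82.

$4.82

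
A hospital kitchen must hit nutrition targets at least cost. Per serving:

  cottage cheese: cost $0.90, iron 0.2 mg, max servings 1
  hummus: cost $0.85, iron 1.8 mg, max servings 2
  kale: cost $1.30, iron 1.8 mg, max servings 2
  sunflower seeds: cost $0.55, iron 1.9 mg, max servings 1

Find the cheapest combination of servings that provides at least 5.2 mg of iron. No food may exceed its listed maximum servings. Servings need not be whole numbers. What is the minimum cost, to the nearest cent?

$2.11

Cost per mg of iron: sunflower seeds $0.2895, hummus $0.4722, kale $0.7222, cottage cheese $4.5000.
Take 1 serving of sunflower seeds: +1.9 mg iron for $0.55 (total $0.55, still need 3.3 mg).
Take 1.833 servings of hummus: +3.3 mg iron for $1.56 (total $2.11, still need 0.0 mg).
Filling from the cheapest source first is optimal under one linear minimum: $2.11.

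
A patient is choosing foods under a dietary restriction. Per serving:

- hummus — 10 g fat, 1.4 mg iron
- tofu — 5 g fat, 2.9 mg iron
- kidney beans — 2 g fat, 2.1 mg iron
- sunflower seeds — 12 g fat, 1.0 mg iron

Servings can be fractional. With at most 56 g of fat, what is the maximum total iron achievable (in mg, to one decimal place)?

58.8 mg

Iron per g fat: kidney beans 1.05, tofu 0.58, hummus 0.14, sunflower seeds 0.08333.
With no serving limits, spend the whole fat allowance on kidney beans: 56 g / 2 g × 2.1 mg = 58.8 mg.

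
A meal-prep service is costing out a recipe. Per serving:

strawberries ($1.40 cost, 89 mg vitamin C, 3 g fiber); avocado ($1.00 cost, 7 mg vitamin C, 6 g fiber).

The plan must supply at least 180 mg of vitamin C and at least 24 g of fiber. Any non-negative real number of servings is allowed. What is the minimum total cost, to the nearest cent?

Minimising a linear cost over {vitamin C ≥ 180, fiber ≥ 24, servings ≥ 0} — the optimum is at a vertex, using one or two foods.
strawberries only: max(180/89, 24/3) = 8 servings → $11.20.
avocado only: max(180/7, 24/6) = 25.71 servings → $25.71.
strawberries + avocado with both tight: 1.778 servings and 3.111 servings → $5.60.
The minimum over all feasible corners is $5.60.

$5.60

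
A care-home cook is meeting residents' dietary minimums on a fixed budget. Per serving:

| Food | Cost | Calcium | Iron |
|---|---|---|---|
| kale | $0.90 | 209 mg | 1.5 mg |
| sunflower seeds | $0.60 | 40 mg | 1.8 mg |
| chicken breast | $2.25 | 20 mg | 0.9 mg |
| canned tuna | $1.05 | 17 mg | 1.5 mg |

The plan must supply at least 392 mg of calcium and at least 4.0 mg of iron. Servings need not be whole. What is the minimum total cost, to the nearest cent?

$2.02

With two linear requirements the optimum uses one or two foods; enumerate the corners.
kale only: max(392/209, 4.0/1.5) = 2.667 servings → $2.40.
sunflower seeds only: max(392/40, 4.0/1.8) = 9.8 servings → $5.88.
chicken breast only: max(392/20, 4.0/0.9) = 19.6 servings → $44.10.
canned tuna only: max(392/17, 4.0/1.5) = 23.06 servings → $24.21.
kale + sunflower seeds with both tight: 1.725 servings and 0.7843 servings → $2.02.
kale + chicken breast with both tight: 1.725 servings and 1.569 servings → $5.08.
kale + canned tuna with both tight: 1.806 servings and 0.8611 servings → $2.53.
sunflower seeds + chicken breast (both tight): parallel constraints — no distinct corner.
sunflower seeds + canned tuna: intersection lies outside the first quadrant.
chicken breast + canned tuna with both targets exact would need a negative amount; discard.
So the least-cost plan costs $2.02.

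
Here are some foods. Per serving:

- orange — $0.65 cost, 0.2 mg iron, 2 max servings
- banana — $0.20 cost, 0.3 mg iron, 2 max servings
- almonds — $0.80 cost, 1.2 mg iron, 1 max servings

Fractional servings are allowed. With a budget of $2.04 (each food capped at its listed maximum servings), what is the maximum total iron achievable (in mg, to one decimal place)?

Iron per dollar: banana 1.5, almonds 1.5, orange 0.3077.
Take 2 servings of banana: spends $0.40, +0.6 mg iron (running total 0.6 mg).
Take 1 serving of almonds: spends $0.80, +1.2 mg iron (running total 1.8 mg).
Take 1.292 servings of orange: spends $0.84, +0.3 mg iron (running total 2.1 mg).
Filling greedily by iron-per-dollar is optimal for one linear limit, giving 2.1 mg.

2.1 mg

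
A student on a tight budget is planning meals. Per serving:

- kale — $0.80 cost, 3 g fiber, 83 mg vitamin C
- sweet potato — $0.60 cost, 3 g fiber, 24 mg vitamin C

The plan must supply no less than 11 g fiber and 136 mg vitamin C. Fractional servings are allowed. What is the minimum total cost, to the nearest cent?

Minimising a linear cost over {fiber ≥ 11, vitamin C ≥ 136, servings ≥ 0} — the optimum is at a vertex, using one or two foods.
kale only: max(11/3, 136/83) = 3.667 servings → $2.93.
sweet potato only: max(11/3, 136/24) = 5.667 servings → $3.40.
kale + sweet potato with both tight: 0.8136 servings and 2.853 servings → $2.36.
Cheapest feasible corner: $2.36.

$2.36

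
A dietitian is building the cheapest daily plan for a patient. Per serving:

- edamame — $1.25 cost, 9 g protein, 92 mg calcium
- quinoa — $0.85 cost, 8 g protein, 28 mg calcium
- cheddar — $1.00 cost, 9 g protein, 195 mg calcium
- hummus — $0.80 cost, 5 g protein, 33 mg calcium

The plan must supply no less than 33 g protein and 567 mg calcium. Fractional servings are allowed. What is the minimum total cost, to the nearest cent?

Compare the cost at each extreme point of the feasible region.
edamame only: max(33/9, 567/92) = 6.163 servings → $7.70.
quinoa only: max(33/8, 567/28) = 20.25 servings → $17.21.
cheddar only: max(33/9, 567/195) = 3.667 servings → $3.67.
hummus only: max(33/5, 567/33) = 17.18 servings → $13.75.
edamame + quinoa: the both-tight solution has a negative serving — not a feasible corner.
edamame + cheddar with both tight: 1.437 servings and 2.23 servings → $4.03.
edamame + hummus: intersection lies outside the first quadrant.
quinoa + cheddar with both tight: 1.018 servings and 2.761 servings → $3.63.
quinoa + hummus with both targets exact would need a negative amount; discard.
cheddar + hummus with both tight: 2.575 servings and 1.965 servings → $4.15.
So the least-cost plan costs $3.63.

$3.63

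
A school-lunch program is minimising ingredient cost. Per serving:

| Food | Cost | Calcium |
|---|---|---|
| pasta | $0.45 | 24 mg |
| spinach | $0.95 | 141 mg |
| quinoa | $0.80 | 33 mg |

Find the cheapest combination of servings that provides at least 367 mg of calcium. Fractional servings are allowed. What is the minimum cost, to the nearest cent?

Cost per mg of calcium: spinach $0.0067, pasta $0.0187, quinoa $0.0242.
With no serving limits, use only spinach: 367 mg / 141 mg = 2.603 servings × $0.95 = $2.47.

$2.47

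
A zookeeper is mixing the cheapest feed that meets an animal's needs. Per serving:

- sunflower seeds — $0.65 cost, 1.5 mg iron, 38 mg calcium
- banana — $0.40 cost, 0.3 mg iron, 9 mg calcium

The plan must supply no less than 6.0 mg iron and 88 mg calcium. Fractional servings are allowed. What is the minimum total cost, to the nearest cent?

$2.60

An LP optimum is at a vertex; with two nutrient constraints at most two foods are used. Check each candidate.
sunflower seeds only: max(6.0/1.5, 88/38) = 4 servings → $2.60.
banana only: max(6.0/0.3, 88/9) = 20 servings → $8.00.
sunflower seeds + banana: intersection lies outside the first quadrant.
Cheapest feasible corner: $2.60.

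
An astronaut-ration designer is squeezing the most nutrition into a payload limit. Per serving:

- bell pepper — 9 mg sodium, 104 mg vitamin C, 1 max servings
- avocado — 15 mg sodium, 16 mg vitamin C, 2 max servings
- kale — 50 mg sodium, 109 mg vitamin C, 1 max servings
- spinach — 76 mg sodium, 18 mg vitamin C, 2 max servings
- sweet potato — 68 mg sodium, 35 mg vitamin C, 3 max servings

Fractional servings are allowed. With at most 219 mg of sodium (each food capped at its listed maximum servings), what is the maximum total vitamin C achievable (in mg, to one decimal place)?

311.9 mg

Vitamin C per mg sodium: bell pepper 11.56, kale 2.18, avocado 1.067, sweet potato 0.5147, spinach 0.2368.
Take 1 serving of bell pepper: uses 9 mg sodium, +104.0 mg vitamin C (running total 104.0 mg).
Take 1 serving of kale: uses 50 mg sodium, +109.0 mg vitamin C (running total 213.0 mg).
Take 2 servings of avocado: uses 30 mg sodium, +32.0 mg vitamin C (running total 245.0 mg).
Take 1.912 servings of sweet potato: uses 130 mg sodium, +66.9 mg vitamin C (running total 311.9 mg).
Greedy by best ratio exhausts the sodium allowance optimally: 311.9 mg.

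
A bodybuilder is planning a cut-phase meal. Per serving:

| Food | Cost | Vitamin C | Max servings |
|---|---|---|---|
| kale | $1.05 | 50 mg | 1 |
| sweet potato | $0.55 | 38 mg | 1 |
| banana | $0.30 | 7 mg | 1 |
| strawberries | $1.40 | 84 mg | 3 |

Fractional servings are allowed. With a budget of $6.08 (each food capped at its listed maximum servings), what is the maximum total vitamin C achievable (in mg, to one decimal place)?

346.5 mg

Vitamin C per dollar: sweet potato 69.09, strawberries 60, kale 47.62, banana 23.33.
Take 1 serving of sweet potato: spends $0.55, +38.0 mg vitamin C (running total 38.0 mg).
Take 3 servings of strawberries: spends $4.20, +252.0 mg vitamin C (running total 290.0 mg).
Take 1 serving of kale: spends $1.05, +50.0 mg vitamin C (running total 340.0 mg).
Take 0.9333 servings of banana: spends $0.28, +6.5 mg vitamin C (running total 346.5 mg).
Filling greedily by vitamin C-per-dollar is optimal for one linear limit, giving 346.5 mg.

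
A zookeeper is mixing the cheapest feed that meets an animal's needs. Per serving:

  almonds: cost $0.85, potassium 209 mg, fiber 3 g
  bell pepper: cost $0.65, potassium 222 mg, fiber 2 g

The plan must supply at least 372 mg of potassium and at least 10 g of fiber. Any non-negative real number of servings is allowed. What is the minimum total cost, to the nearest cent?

Check every corner: each single food scaled to meet both minima, and each pair solved so both constraints bind.
almonds only: max(372/209, 10/3) = 3.333 servings → $2.83.
bell pepper only: max(372/222, 10/2) = 5 servings → $3.25.
almonds + bell pepper: the both-tight solution has a negative serving — not a feasible corner.
The minimum over all feasible corners is $2.83.

$2.83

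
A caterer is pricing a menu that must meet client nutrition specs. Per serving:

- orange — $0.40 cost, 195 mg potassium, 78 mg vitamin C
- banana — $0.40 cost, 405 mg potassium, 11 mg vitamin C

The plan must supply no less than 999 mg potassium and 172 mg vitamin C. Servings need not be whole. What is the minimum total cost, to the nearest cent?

A basic optimal solution has at most two foods positive. Try each food alone and each pair with both targets met exactly.
orange only: max(999/195, 172/78) = 5.123 servings → $2.05.
banana only: max(999/405, 172/11) = 15.64 servings → $6.25.
orange + banana with both tight: 1.993 servings and 1.507 servings → $1.40.
The minimum over all feasible corners is $1.40.

$1.40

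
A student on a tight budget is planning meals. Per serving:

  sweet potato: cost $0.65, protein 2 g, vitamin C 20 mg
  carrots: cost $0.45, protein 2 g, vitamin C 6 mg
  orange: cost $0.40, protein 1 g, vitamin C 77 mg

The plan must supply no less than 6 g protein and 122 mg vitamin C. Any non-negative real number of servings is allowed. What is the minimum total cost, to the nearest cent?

$1.60

sweet potato only: max(6/2, 122/20) = 6.1 servings → $3.96.
carrots only: max(6/2, 122/6) = 20.33 servings → $9.15.
orange only: max(6/1, 122/77) = 6 servings → $2.40.
sweet potato + carrots: the both-tight solution has a negative serving — not a feasible corner.
sweet potato + orange with both tight: 2.537 servings and 0.9254 servings → $2.02.
carrots + orange with both tight: 2.297 servings and 1.405 servings → $1.60.
Cheapest feasible corner: $1.60.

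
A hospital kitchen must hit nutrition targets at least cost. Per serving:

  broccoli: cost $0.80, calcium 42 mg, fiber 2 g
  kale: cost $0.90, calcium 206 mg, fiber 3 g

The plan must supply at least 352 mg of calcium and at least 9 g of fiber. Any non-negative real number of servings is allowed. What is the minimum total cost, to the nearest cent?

$2.70

Check every corner: each single food scaled to meet both minima, and each pair solved so both constraints bind.
broccoli only: max(352/42, 9/2) = 8.381 servings → $6.70.
kale only: max(352/206, 9/3) = 3 servings → $2.70.
broccoli + kale with both tight: 2.79 servings and 1.14 servings → $3.26.
The minimum over all feasible corners is $2.70.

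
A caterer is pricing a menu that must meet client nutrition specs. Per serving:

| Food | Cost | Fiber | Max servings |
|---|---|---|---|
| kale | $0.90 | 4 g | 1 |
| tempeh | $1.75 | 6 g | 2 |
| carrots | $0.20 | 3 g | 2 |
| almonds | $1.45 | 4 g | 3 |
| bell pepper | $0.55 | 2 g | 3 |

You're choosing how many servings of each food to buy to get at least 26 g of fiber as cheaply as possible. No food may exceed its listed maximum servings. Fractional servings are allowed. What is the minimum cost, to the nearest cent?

$5.87

Cost per g of fiber: carrots $0.0667, kale $0.2250, bell pepper $0.2750, tempeh $0.2917, almonds $0.3625.
Take 2 servings of carrots: +6.0 g fiber for $0.40 (total $0.40, still need 20.0 g).
Take 1 serving of kale: +4.0 g fiber for $0.90 (total $1.30, still need 16.0 g).
Take 3 servings of bell pepper: +6.0 g fiber for $1.65 (total $2.95, still need 10.0 g).
Take 1.667 servings of tempeh: +10.0 g fiber for $2.92 (total $5.87, still need 0.0 g).
Filling from the cheapest source first is optimal under one linear minimum: $5.87.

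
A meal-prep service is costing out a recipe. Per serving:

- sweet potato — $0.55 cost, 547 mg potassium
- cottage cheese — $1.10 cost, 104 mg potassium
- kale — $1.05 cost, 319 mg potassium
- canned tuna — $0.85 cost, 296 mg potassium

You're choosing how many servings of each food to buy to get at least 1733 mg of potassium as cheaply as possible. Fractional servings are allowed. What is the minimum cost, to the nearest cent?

$1.74

Cost per mg of potassium: sweet potato $0.0010, canned tuna $0.0029, kale $0.0033, cottage cheese $0.0106.
With no serving limits, use only sweet potato: 1733 mg / 547 mg = 3.168 servings × $0.55 = $1.74.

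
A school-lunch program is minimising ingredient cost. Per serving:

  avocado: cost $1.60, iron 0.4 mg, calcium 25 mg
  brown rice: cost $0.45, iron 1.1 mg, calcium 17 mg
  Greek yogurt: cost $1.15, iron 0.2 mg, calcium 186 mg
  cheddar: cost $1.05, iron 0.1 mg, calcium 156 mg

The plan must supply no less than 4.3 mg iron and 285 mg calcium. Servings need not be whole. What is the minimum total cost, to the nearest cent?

This is a tiny linear program; its minimum lies at a vertex of the feasible set. List the vertices and price them.
avocado only: max(4.3/0.4, 285/25) = 11.4 servings → $18.24.
brown rice only: max(4.3/1.1, 285/17) = 16.76 servings → $7.54.
Greek yogurt only: max(4.3/0.2, 285/186) = 21.5 servings → $24.73.
cheddar only: max(4.3/0.1, 285/156) = 43 servings → $45.15.
avocado + brown rice: the both-tight solution has a negative serving — not a feasible corner.
avocado + Greek yogurt with both tight: 10.7 servings and 0.09366 servings → $17.23.
avocado + cheddar with both tight: 10.72 servings and 0.1085 servings → $17.27.
brown rice + Greek yogurt with both tight: 3.692 servings and 1.195 servings → $3.04.
brown rice + cheddar with both tight: 3.78 servings and 1.415 servings → $3.19.
Greek yogurt + cheddar with both targets exact would need a negative amount; discard.
So the least-cost plan costs $3.04.

$3.04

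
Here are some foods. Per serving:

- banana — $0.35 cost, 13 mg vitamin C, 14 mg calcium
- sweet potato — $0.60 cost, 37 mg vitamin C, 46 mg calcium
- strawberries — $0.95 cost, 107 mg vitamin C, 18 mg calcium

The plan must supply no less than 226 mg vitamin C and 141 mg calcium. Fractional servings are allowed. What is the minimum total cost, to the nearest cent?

Two binding constraints pin down two serving amounts, so the optimal mix uses at most two foods. The candidates are each food alone (scaled to the tighter of vitamin C/calcium) and each pair with both constraints tight.
banana only: max(226/13, 141/14) = 17.38 servings → $6.08.
sweet potato only: max(226/37, 141/46) = 6.108 servings → $3.66.
strawberries only: max(226/107, 141/18) = 7.833 servings → $7.44.
banana + sweet potato with both targets exact would need a negative amount; discard.
banana + strawberries with both tight: 8.718 servings and 1.053 servings → $4.05.
sweet potato + strawberries with both tight: 2.589 servings and 1.217 servings → $2.71.
Cheapest feasible corner: $2.71.

$2.71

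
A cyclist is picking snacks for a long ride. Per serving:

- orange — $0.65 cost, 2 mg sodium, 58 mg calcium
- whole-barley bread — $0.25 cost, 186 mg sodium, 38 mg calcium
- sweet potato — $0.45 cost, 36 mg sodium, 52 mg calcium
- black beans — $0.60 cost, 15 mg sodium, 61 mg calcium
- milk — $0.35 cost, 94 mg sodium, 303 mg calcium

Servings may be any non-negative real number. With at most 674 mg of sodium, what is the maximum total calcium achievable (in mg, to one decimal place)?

19546.0 mg

Calcium per mg sodium: orange 29, black beans 4.067, milk 3.223, sweet potato 1.444, whole-barley bread 0.2043.
With no serving limits, spend the whole sodium allowance on orange: 674 mg / 2 mg × 58 mg = 19546.0 mg.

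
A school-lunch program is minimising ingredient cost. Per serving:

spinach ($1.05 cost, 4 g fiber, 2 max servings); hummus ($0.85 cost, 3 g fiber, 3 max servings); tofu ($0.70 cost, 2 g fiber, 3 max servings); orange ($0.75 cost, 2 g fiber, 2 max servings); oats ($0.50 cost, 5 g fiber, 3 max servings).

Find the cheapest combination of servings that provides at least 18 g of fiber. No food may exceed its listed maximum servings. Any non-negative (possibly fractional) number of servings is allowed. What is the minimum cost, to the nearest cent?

$2.29

Cost per g of fiber: oats $0.1000, spinach $0.2625, hummus $0.2833, tofu $0.3500, orange $0.3750.
Take 3 servings of oats: +15.0 g fiber for $1.50 (total $1.50, still need 3.0 g).
Take 0.75 servings of spinach: +3.0 g fiber for $0.79 (total $2.29, still need 0.0 g).
Greedy by cheapest-per-g is optimal for a single linear constraint, so the minimum cost is $2.29.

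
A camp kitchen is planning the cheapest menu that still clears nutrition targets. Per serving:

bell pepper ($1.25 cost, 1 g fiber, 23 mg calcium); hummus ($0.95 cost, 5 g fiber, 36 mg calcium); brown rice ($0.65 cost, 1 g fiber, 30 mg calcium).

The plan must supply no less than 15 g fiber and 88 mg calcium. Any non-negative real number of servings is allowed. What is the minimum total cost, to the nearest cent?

$2.85

bell pepper only: max(15/1, 88/23) = 15 servings → $18.75.
hummus only: max(15/5, 88/36) = 3 servings → $2.85.
brown rice only: max(15/1, 88/30) = 15 servings → $9.75.
bell pepper + hummus with both targets exact would need a negative amount; discard.
bell pepper + brown rice: the both-tight solution has a negative serving — not a feasible corner.
hummus + brown rice: intersection lies outside the first quadrant.
Cheapest feasible corner: $2.85.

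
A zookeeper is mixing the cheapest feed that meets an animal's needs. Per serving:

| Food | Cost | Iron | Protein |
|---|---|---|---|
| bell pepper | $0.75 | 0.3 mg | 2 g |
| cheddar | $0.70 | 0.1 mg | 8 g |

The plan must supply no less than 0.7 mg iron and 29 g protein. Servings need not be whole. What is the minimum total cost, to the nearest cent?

A basic optimal solution has at most two foods positive. Try each food alone and each pair with both targets met exactly.
bell pepper only: max(0.7/0.3, 29/2) = 14.5 servings → $10.88.
cheddar only: max(0.7/0.1, 29/8) = 7 servings → $4.90.
bell pepper + cheddar with both tight: 1.227 servings and 3.318 servings → $3.24.
So the least-cost plan costs $3.24.

$3.24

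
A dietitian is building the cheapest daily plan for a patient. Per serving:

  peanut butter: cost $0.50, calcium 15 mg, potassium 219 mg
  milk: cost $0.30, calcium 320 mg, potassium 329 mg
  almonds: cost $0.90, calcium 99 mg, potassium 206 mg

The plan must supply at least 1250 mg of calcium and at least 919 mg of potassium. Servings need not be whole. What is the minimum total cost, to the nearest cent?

$1.17

An LP optimum is at a vertex; with two nutrient constraints at most two foods are used. Check each candidate.
peanut butter only: max(1250/15, 919/219) = 83.33 servings → $41.67.
milk only: max(1250/320, 919/329) = 3.906 servings → $1.17.
almonds only: max(1250/99, 919/206) = 12.63 servings → $11.36.
peanut butter + milk: intersection lies outside the first quadrant.
peanut butter + almonds: intersection lies outside the first quadrant.
milk + almonds: intersection lies outside the first quadrant.
Cheapest feasible corner: $1.17.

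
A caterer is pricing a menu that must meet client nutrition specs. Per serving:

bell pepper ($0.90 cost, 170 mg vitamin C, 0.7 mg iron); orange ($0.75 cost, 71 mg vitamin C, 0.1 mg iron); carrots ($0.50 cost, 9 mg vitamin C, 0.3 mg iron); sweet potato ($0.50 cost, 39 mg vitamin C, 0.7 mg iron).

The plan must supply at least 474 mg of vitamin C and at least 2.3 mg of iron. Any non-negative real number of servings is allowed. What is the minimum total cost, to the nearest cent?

$2.70

Compare the cost at each extreme point of the feasible region.
bell pepper only: max(474/170, 2.3/0.7) = 3.286 servings → $2.96.
orange only: max(474/71, 2.3/0.1) = 23 servings → $17.25.
carrots only: max(474/9, 2.3/0.3) = 52.67 servings → $26.33.
sweet potato only: max(474/39, 2.3/0.7) = 12.15 servings → $6.08.
bell pepper + orange with both targets exact would need a negative amount; discard.
bell pepper + carrots with both tight: 2.718 servings and 1.324 servings → $3.11.
bell pepper + sweet potato with both tight: 2.64 servings and 0.6456 servings → $2.70.
orange + carrots with both tight: 5.956 servings and 5.681 servings → $7.31.
orange + sweet potato with both tight: 5.286 servings and 2.531 servings → $5.23.
carrots + sweet potato: the both-tight solution has a negative serving — not a feasible corner.
So the least-cost plan costs $2.70.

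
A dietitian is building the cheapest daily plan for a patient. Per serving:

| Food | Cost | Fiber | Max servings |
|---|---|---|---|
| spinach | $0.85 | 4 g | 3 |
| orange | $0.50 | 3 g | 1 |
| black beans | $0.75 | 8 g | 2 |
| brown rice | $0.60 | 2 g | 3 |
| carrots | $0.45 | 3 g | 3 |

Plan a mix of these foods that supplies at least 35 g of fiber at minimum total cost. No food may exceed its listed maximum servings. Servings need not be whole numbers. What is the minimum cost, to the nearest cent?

Cost per g of fiber: black beans $0.0938, carrots $0.1500, orange $0.1667, spinach $0.2125, brown rice $0.3000.
Take 2 servings of black beans: +16.0 g fiber for $1.50 (total $1.50, still need 19.0 g).
Take 3 servings of carrots: +9.0 g fiber for $1.35 (total $2.85, still need 10.0 g).
Take 1 serving of orange: +3.0 g fiber for $0.50 (total $3.35, still need 7.0 g).
Take 1.75 servings of spinach: +7.0 g fiber for $1.49 (total $4.84, still need 0.0 g).
Greedy by cheapest-per-g is optimal for a single linear constraint, so the minimum cost is $4.84.

$4.84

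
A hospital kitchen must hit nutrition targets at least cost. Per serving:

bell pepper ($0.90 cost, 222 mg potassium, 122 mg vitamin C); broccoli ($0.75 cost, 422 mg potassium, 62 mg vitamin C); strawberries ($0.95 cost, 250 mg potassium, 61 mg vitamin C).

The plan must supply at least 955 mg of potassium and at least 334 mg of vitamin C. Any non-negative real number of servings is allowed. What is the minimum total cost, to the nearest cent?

A basic optimal solution has at most two foods positive. Try each food alone and each pair with both targets met exactly.
bell pepper only: max(955/222, 334/122) = 4.302 servings → $3.87.
broccoli only: max(955/422, 334/62) = 5.387 servings → $4.04.
strawberries only: max(955/250, 334/61) = 5.475 servings → $5.20.
bell pepper + broccoli with both tight: 2.167 servings and 1.123 servings → $2.79.
bell pepper + strawberries with both tight: 1.489 servings and 2.498 servings → $3.71.
broccoli + strawberries: intersection lies outside the first quadrant.
Cheapest feasible corner: $2.79.

$2.79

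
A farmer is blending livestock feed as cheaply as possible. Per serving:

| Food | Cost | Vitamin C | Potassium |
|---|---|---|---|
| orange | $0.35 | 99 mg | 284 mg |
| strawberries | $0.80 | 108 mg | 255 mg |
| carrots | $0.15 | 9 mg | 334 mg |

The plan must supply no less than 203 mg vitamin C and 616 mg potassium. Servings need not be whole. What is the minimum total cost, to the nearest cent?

$0.73

Check every corner: each single food scaled to meet both minima, and each pair solved so both constraints bind.
orange only: max(203/99, 616/284) = 2.169 servings → $0.76.
strawberries only: max(203/108, 616/255) = 2.416 servings → $1.93.
carrots only: max(203/9, 616/334) = 22.56 servings → $3.38.
orange + strawberries: the both-tight solution has a negative serving — not a feasible corner.
orange + carrots with both tight: 2.041 servings and 0.1092 servings → $0.73.
strawberries + carrots with both tight: 1.843 servings and 0.4371 servings → $1.54.
So the least-cost plan costs $0.73.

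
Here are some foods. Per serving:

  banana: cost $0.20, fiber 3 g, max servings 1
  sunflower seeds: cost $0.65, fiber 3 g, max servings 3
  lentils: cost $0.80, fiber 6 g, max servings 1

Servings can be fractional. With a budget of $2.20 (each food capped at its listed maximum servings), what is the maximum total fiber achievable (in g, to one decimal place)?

Fiber per dollar: banana 15, lentils 7.5, sunflower seeds 4.615.
Take 1 serving of banana: spends $0.20, +3.0 g fiber (running total 3.0 g).
Take 1 serving of lentils: spends $0.80, +6.0 g fiber (running total 9.0 g).
Take 1.846 servings of sunflower seeds: spends $1.20, +5.5 g fiber (running total 14.5 g).
Greedy by best ratio exhausts the cost allowance optimally: 14.5 g.

14.5 g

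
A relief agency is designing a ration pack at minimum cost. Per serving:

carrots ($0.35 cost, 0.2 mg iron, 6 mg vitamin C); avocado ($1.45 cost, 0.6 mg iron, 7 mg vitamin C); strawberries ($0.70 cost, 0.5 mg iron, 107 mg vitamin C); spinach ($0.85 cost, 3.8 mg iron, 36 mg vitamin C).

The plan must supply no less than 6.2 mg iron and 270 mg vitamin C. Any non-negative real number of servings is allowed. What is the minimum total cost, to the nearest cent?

carrots only: max(6.2/0.2, 270/6) = 45 servings → $15.75.
avocado only: max(6.2/0.6, 270/7) = 38.57 servings → $55.93.
strawberries only: max(6.2/0.5, 270/107) = 12.4 servings → $8.68.
spinach only: max(6.2/3.8, 270/36) = 7.5 servings → $6.38.
carrots + avocado: the both-tight solution has a negative serving — not a feasible corner.
carrots + strawberries with both tight: 28.72 servings and 0.913 servings → $10.69.
carrots + spinach: the both-tight solution has a negative serving — not a feasible corner.
avocado + strawberries with both tight: 8.705 servings and 1.954 servings → $13.99.
avocado + spinach: intersection lies outside the first quadrant.
strawberries + spinach with both tight: 2.066 servings and 1.36 servings → $2.60.
Cheapest feasible corner: $2.60.

$2.60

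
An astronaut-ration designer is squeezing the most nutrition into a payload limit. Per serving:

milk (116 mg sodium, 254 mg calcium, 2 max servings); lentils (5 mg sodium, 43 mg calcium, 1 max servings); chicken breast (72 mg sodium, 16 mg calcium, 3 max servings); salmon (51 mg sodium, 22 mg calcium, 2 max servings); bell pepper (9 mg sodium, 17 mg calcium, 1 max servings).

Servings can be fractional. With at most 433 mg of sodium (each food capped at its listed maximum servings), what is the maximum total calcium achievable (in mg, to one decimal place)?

Calcium per mg sodium: lentils 8.6, milk 2.19, bell pepper 1.889, salmon 0.4314, chicken breast 0.2222.
Take 1 serving of lentils: uses 5 mg sodium, +43.0 mg calcium (running total 43.0 mg).
Take 2 servings of milk: uses 232 mg sodium, +508.0 mg calcium (running total 551.0 mg).
Take 1 serving of bell pepper: uses 9 mg sodium, +17.0 mg calcium (running total 568.0 mg).
Take 2 servings of salmon: uses 102 mg sodium, +44.0 mg calcium (running total 612.0 mg).
Take 1.181 servings of chicken breast: uses 85 mg sodium, +18.9 mg calcium (running total 630.9 mg).
Greedy by best ratio exhausts the sodium allowance optimally: 630.9 mg.

630.9 mg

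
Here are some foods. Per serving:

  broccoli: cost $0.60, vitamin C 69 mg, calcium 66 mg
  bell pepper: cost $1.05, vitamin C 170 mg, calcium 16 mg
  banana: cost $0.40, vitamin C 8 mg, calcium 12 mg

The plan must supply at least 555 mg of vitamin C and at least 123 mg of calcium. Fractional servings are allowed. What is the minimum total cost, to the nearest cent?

$3.63

Check every corner: each single food scaled to meet both minima, and each pair solved so both constraints bind.
broccoli only: max(555/69, 123/66) = 8.043 servings → $4.83.
bell pepper only: max(555/170, 123/16) = 7.688 servings → $8.07.
banana only: max(555/8, 123/12) = 69.38 servings → $27.75.
broccoli + bell pepper with both tight: 1.189 servings and 2.782 servings → $3.63.
broccoli + banana: intersection lies outside the first quadrant.
bell pepper + banana with both tight: 2.969 servings and 6.292 servings → $5.63.
The minimum over all feasible corners is $3.63.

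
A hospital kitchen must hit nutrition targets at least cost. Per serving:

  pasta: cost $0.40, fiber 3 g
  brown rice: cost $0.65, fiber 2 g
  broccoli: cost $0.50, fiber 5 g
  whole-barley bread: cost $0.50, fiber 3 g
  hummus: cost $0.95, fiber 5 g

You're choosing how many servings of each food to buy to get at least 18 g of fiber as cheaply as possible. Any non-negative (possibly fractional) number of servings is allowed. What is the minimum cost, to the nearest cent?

Cost per g of fiber: broccoli $0.1000, pasta $0.1333, whole-barley bread $0.1667, hummus $0.1900, brown rice $0.3250.
With no serving limits, use only broccoli: 18 g / 5 g = 3.6 servings × $0.50 = $1.80.

$1.80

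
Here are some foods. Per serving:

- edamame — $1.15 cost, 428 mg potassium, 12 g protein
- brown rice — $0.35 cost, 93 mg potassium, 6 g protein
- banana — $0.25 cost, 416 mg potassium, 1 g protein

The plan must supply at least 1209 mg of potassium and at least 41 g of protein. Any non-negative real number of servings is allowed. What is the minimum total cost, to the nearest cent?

The cheapest plan sits at a corner of the feasible region — with two constraints it uses at most two foods.
edamame only: max(1209/428, 41/12) = 3.417 servings → $3.93.
brown rice only: max(1209/93, 41/6) = 13 servings → $4.55.
banana only: max(1209/416, 41/1) = 41 servings → $10.25.
edamame + brown rice with both tight: 2.37 servings and 2.094 servings → $3.46.
edamame + banana with both targets exact would need a negative amount; discard.
brown rice + banana with both tight: 6.595 servings and 1.432 servings → $2.67.
So the least-cost plan costs $2.67.

$2.67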